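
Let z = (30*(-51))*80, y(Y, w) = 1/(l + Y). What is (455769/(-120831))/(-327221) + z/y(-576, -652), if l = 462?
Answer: 183901195156083123/13179480217 ≈ 1.3954e+7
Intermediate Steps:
y(Y, w) = 1/(462 + Y)
z = -122400 (z = -1530*80 = -122400)
(455769/(-120831))/(-327221) + z/y(-576, -652) = (455769/(-120831))/(-327221) - 122400/(1/(462 - 576)) = (455769*(-1/120831))*(-1/327221) - 122400/(1/(-114)) = -151923/40277*(-1/327221) - 122400/(-1/114) = 151923/13179480217 - 122400*(-114) = 151923/13179480217 + 13953600 = 183901195156083123/13179480217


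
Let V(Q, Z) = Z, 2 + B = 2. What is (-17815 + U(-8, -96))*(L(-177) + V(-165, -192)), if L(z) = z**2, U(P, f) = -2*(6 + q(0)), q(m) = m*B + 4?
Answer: -555328395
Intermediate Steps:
B = 0 (B = -2 + 2 = 0)
q(m) = 4 (q(m) = m*0 + 4 = 0 + 4 = 4)
U(P, f) = -20 (U(P, f) = -2*(6 + 4) = -2*10 = -20)
(-17815 + U(-8, -96))*(L(-177) + V(-165, -192)) = (-17815 - 20)*((-177)**2 - 192) = -17835*(31329 - 192) = -17835*31137 = -555328395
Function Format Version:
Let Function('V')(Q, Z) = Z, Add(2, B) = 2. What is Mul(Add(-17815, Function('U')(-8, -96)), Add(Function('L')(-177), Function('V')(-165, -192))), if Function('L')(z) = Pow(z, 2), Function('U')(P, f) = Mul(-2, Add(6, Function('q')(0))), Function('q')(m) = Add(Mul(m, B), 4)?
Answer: -555328395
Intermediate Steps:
B = 0 (B = Add(-2, 2) = 0)
Function('q')(m) = 4 (Function('q')(m) = Add(Mul(m, 0), 4) = Add(0, 4) = 4)
Function('U')(P, f) = -20 (Function('U')(P, f) = Mul(-2, Add(6, 4)) = Mul(-2, 10) = -20)
Mul(Add(-17815, Function('U')(-8, -96)), Add(Function('L')(-177), Function('V')(-165, -192))) = Mul(Add(-17815, -20), Add(Pow(-177, 2), -192)) = Mul(-17835, Add(31329, -192)) = Mul(-17835, 31137) = -555328395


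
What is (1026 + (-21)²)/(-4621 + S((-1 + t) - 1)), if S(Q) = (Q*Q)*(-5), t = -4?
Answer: -1467/4801 ≈ -0.30556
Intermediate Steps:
S(Q) = -5*Q² (S(Q) = Q²*(-5) = -5*Q²)
(1026 + (-21)²)/(-4621 + S((-1 + t) - 1)) = (1026 + (-21)²)/(-4621 - 5*((-1 - 4) - 1)²) = (1026 + 441)/(-4621 - 5*(-5 - 1)²) = 1467/(-4621 - 5*(-6)²) = 1467/(-4621 - 5*36) = 1467/(-4621 - 180) = 1467/(-4801) = 1467*(-1/4801) = -1467/4801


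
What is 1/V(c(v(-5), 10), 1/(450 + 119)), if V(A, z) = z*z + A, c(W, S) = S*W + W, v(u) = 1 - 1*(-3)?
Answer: 323761/14245485 ≈ 0.022727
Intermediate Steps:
v(u) = 4 (v(u) = 1 + 3 = 4)
c(W, S) = W + S*W
V(A, z) = A + z**2 (V(A, z) = z**2 + A = A + z**2)
1/V(c(v(-5), 10), 1/(450 + 119)) = 1/(4*(1 + 10) + (1/(450 + 119))**2) = 1/(4*11 + (1/569)**2) = 1/(44 + (1/569)**2) = 1/(44 + 1/323761) = 1/(14245485/323761) = 323761/14245485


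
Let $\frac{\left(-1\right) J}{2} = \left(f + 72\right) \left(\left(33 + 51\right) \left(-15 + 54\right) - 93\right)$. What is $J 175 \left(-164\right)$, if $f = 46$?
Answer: $21559095600$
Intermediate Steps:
$J = -751188$ ($J = - 2 \left(46 + 72\right) \left(\left(33 + 51\right) \left(-15 + 54\right) - 93\right) = - 2 \cdot 118 \left(84 \cdot 39 - 93\right) = - 2 \cdot 118 \left(3276 - 93\right) = - 2 \cdot 118 \cdot 3183 = \left(-2\right) 375594 = -751188$)
$J 175 \left(-164\right) = \left(-751188\right) 175 \left(-164\right) = \left(-131457900\right) \left(-164\right) = 21559095600$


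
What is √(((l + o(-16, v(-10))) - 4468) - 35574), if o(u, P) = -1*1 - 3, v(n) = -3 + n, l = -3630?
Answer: 2*I*√10919 ≈ 208.99*I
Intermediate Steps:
o(u, P) = -4 (o(u, P) = -1 - 3 = -4)
√(((l + o(-16, v(-10))) - 4468) - 35574) = √(((-3630 - 4) - 4468) - 35574) = √((-3634 - 4468) - 35574) = √(-8102 - 35574) = √(-43676) = 2*I*√10919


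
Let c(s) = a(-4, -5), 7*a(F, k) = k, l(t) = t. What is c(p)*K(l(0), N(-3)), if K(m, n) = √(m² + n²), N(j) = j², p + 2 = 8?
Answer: -45/7 ≈ -6.4286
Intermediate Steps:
p = 6 (p = -2 + 8 = 6)
a(F, k) = k/7
c(s) = -5/7 (c(s) = (⅐)*(-5) = -5/7)
c(p)*K(l(0), N(-3)) = -5*√(0² + ((-3)²)²)/7 = -5*√(0 + 9²)/7 = -5*√(0 + 81)/7 = -5*√81/7 = -5/7*9 = -45/7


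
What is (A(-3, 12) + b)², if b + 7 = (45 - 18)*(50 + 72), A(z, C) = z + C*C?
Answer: 11751184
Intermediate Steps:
A(z, C) = z + C²
b = 3287 (b = -7 + (45 - 18)*(50 + 72) = -7 + 27*122 = -7 + 3294 = 3287)
(A(-3, 12) + b)² = ((-3 + 12²) + 3287)² = ((-3 + 144) + 3287)² = (141 + 3287)² = 3428² = 11751184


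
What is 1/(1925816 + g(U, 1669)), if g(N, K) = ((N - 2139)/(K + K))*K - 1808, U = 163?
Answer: 1/1923020 ≈ 5.2002e-7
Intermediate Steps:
g(N, K) = -5755/2 + N/2 (g(N, K) = ((-2139 + N)/((2*K)))*K - 1808 = ((-2139 + N)*(1/(2*K)))*K - 1808 = ((-2139 + N)/(2*K))*K - 1808 = (-2139/2 + N/2) - 1808 = -5755/2 + N/2)
1/(1925816 + g(U, 1669)) = 1/(1925816 + (-5755/2 + (½)*163)) = 1/(1925816 + (-5755/2 + 163/2)) = 1/(1925816 - 2796) = 1/1923020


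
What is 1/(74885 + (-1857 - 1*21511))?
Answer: 1/51517 ≈ 1.9411e-5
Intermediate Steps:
1/(74885 + (-1857 - 1*21511)) = 1/(74885 + (-1857 - 21511)) = 1/(74885 - 23368) = 1/51517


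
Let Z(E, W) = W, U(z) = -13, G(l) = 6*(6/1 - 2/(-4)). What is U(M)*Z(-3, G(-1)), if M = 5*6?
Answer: -507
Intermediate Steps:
G(l) = 39 (G(l) = 6*(6*1 - 2*(-¼)) = 6*(6 + ½) = 6*(13/2) = 39)
M = 30
U(M)*Z(-3, G(-1)) = -13*39 = -507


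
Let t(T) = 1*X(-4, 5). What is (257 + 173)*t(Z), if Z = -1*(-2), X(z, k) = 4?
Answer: 1720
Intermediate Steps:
Z = 2
t(T) = 4 (t(T) = 1*4 = 4)
(257 + 173)*t(Z) = (257 + 173)*4 = 430*4 = 1720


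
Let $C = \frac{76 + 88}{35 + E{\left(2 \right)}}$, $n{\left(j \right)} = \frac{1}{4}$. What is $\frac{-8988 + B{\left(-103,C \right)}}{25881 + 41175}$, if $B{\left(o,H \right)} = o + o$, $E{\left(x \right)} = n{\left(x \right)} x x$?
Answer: $- \frac{4597}{33528} \approx -0.13711$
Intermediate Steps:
$n{\left(j \right)} = \frac{1}{4}$
$E{\left(x \right)} = \frac{x^{2}}{4}$ ($E{\left(x \right)} = \frac{x}{4} x = \frac{x^{2}}{4}$)
$C = \frac{41}{9}$ ($C = \frac{76 + 88}{35 + \frac{2^{2}}{4}} = \frac{164}{35 + \frac{1}{4} \cdot 4} = \frac{164}{35 + 1} = \frac{164}{36} = 164 \cdot \frac{1}{36} = \frac{41}{9} \approx 4.5556$)
$B{\left(o,H \right)} = 2 o$
$\frac{-8988 + B{\left(-103,C \right)}}{25881 + 41175} = \frac{-8988 + 2 \left(-103\right)}{25881 + 41175} = \frac{-8988 - 206}{67056} = \left(-9194\right) \frac{1}{67056} = - \frac{4597}{33528}$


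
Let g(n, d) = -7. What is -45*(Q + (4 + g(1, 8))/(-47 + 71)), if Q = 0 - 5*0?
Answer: 45/8 ≈ 5.6250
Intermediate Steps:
Q = 0 (Q = 0 + 0 = 0)
-45*(Q + (4 + g(1, 8))/(-47 + 71)) = -45*(0 + (4 - 7)/(-47 + 71)) = -45*(0 - 3/24) = -45*(0 - 3*1/24) = -45*(0 - ⅛) = -45*(-⅛) = 45/8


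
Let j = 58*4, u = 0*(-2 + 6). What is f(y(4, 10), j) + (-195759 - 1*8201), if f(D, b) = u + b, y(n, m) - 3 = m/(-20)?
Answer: -203728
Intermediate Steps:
u = 0 (u = 0*4 = 0)
y(n, m) = 3 - m/20 (y(n, m) = 3 + m/(-20) = 3 + m*(-1/20) = 3 - m/20)
j = 232
f(D, b) = b (f(D, b) = 0 + b = b)
f(y(4, 10), j) + (-195759 - 1*8201) = 232 + (-195759 - 1*8201) = 232 + (-195759 - 8201) = 232 - 203960 = -203728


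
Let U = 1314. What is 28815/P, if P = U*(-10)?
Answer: -1921/876 ≈ -2.1929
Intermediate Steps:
P = -13140 (P = 1314*(-10) = -13140)
28815/P = 28815/(-13140) = 28815*(-1/13140) = -1921/876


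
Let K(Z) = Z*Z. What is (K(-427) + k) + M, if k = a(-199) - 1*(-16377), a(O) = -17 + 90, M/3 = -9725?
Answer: 169604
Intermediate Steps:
M = -29175 (M = 3*(-9725) = -29175)
K(Z) = Z**2
a(O) = 73
k = 16450 (k = 73 - 1*(-16377) = 73 + 16377 = 16450)
(K(-427) + k) + M = ((-427)**2 + 16450) - 29175 = (182329 + 16450) - 29175 = 198779 - 29175 = 169604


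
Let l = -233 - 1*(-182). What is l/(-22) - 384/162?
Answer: -31/594 ≈ -0.052189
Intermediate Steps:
l = -51 (l = -233 + 182 = -51)
l/(-22) - 384/162 = -51/(-22) - 384/162 = -51*(-1/22) - 384*1/162 = 51/22 - 64/27 = -31/594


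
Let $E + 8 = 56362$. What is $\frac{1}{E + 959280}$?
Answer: $\frac{1}{1015634} \approx 9.8461 \cdot 10^{-7}$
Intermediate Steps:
$E = 56354$ ($E = -8 + 56362 = 56354$)
$\frac{1}{E + 959280} = \frac{1}{56354 + 959280} = \frac{1}{1015634}$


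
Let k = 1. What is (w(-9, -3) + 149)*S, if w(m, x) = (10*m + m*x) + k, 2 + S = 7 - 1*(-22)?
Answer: 2349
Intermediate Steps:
S = 27 (S = -2 + (7 - 1*(-22)) = -2 + (7 + 22) = -2 + 29 = 27)
w(m, x) = 1 + 10*m + m*x (w(m, x) = (10*m + m*x) + 1 = 1 + 10*m + m*x)
(w(-9, -3) + 149)*S = ((1 + 10*(-9) - 9*(-3)) + 149)*27 = ((1 - 90 + 27) + 149)*27 = (-62 + 149)*27 = 87*27 = 2349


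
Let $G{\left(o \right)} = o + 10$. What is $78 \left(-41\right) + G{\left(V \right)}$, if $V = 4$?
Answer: $-3184$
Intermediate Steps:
$G{\left(o \right)} = 10 + o$
$78 \left(-41\right) + G{\left(V \right)} = 78 \left(-41\right) + \left(10 + 4\right) = -3198 + 14 = -3184$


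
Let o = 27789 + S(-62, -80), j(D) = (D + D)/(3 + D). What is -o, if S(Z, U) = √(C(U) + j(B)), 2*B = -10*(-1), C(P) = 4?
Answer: -27789 - √21/2 ≈ -27791.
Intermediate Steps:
B = 5 (B = (-10*(-1))/2 = (-2*(-5))/2 = (½)*10 = 5)
j(D) = 2*D/(3 + D) (j(D) = (2*D)/(3 + D) = 2*D/(3 + D))
S(Z, U) = √21/2 (S(Z, U) = √(4 + 2*5/(3 + 5)) = √(4 + 2*5/8) = √(4 + 2*5*(⅛)) = √(4 + 5/4) = √(21/4) = √21/2)
o = 27789 + √21/2 ≈ 27791.
-o = -(27789 + √21/2) = -27789 - √21/2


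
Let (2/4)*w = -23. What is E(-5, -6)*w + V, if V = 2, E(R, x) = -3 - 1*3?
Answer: 278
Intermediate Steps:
w = -46 (w = 2*(-23) = -46)
E(R, x) = -6 (E(R, x) = -3 - 3 = -6)
E(-5, -6)*w + V = -6*(-46) + 2 = 276 + 2 = 278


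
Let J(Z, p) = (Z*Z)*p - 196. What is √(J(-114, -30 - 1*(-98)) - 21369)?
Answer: √862163 ≈ 928.53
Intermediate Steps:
J(Z, p) = -196 + p*Z² (J(Z, p) = Z²*p - 196 = p*Z² - 196 = -196 + p*Z²)
√(J(-114, -30 - 1*(-98)) - 21369) = √((-196 + (-30 - 1*(-98))*(-114)²) - 21369) = √((-196 + (-30 + 98)*12996) - 21369) = √((-196 + 68*12996) - 21369) = √((-196 + 883728) - 21369) = √(883532 - 21369) = √862163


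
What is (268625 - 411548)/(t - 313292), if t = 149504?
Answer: 47641/54596 ≈ 0.87261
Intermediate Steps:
(268625 - 411548)/(t - 313292) = (268625 - 411548)/(149504 - 313292) = -142923/(-163788) = -142923*(-1/163788) = 47641/54596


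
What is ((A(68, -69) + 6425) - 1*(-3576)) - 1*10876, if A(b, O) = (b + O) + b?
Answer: -808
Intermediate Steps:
A(b, O) = O + 2*b (A(b, O) = (O + b) + b = O + 2*b)
((A(68, -69) + 6425) - 1*(-3576)) - 1*10876 = (((-69 + 2*68) + 6425) - 1*(-3576)) - 1*10876 = (((-69 + 136) + 6425) + 3576) - 10876 = ((67 + 6425) + 3576) - 10876 = (6492 + 3576) - 10876 = 10068 - 10876 = -808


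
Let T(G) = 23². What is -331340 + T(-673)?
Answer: -330811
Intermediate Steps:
T(G) = 529
-331340 + T(-673) = -331340 + 529 = -330811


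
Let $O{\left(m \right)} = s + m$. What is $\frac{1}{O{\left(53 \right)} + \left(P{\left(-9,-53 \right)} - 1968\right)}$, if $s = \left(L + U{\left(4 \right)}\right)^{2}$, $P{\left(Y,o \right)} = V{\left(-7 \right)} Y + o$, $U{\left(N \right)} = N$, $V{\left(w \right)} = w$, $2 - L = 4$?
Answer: $- \frac{1}{1901} \approx -0.00052604$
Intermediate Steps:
$L = -2$ ($L = 2 - 4 = -2$)
$P{\left(Y,o \right)} = o - 7 Y$ ($P{\left(Y,o \right)} = - 7 Y + o = o - 7 Y$)
$s = 4$ ($s = \left(-2 + 4\right)^{2} = 2^{2} = 4$)
$O{\left(m \right)} = 4 + m$
$\frac{1}{O{\left(53 \right)} + \left(P{\left(-9,-53 \right)} - 1968\right)} = \frac{1}{\left(4 + 53\right) - 1958} = \frac{1}{57 + \left(\left(-53 + 63\right) - 1968\right)} = \frac{1}{57 + \left(10 - 1968\right)} = \frac{1}{57 - 1958} = \frac{1}{-1901} = - \frac{1}{1901}$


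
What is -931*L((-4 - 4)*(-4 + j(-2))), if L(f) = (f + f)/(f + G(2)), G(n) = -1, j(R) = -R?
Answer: -29792/15 ≈ -1986.1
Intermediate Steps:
L(f) = 2*f/(-1 + f) (L(f) = (f + f)/(f - 1) = (2*f)/(-1 + f) = 2*f/(-1 + f))
-931*L((-4 - 4)*(-4 + j(-2))) = -1862*(-4 - 4)*(-4 - 1*(-2))/(-1 + (-4 - 4)*(-4 - 1*(-2))) = -1862*(-8*(-4 + 2))/(-1 - 8*(-4 + 2)) = -1862*(-8*(-2))/(-1 - 8*(-2)) = -1862*16/(-1 + 16) = -1862*16/15 = -931*32/15 = -29792/15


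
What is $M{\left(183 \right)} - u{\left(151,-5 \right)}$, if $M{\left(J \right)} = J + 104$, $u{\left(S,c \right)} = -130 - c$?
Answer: $412$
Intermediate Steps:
$M{\left(J \right)} = 104 + J$
$M{\left(183 \right)} - u{\left(151,-5 \right)} = \left(104 + 183\right) - \left(-130 - -5\right) = 287 - \left(-130 + 5\right) = 287 - -125 = 287 + 125 = 412$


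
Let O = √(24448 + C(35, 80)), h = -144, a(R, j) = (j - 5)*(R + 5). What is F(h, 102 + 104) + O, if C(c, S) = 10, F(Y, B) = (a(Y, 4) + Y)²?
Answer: 25 + √24458 ≈ 181.39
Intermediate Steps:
a(R, j) = (-5 + j)*(5 + R)
F(Y, B) = 25 (F(Y, B) = ((-25 - 5*Y + 5*4 + Y*4) + Y)² = ((-25 - 5*Y + 20 + 4*Y) + Y)² = ((-5 - Y) + Y)² = (-5)² = 25)
O = √24458 (O = √(24448 + 10) = √24458 ≈ 156.39)
F(h, 102 + 104) + O = 25 + √24458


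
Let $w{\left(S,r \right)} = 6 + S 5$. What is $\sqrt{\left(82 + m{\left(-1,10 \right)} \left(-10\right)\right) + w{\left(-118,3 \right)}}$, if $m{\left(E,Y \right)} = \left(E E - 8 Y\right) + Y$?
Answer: $2 \sqrt{47} \approx 13.711$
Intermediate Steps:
$m{\left(E,Y \right)} = E^{2} - 7 Y$ ($m{\left(E,Y \right)} = \left(E^{2} - 8 Y\right) + Y = E^{2} - 7 Y$)
$w{\left(S,r \right)} = 6 + 5 S$
$\sqrt{\left(82 + m{\left(-1,10 \right)} \left(-10\right)\right) + w{\left(-118,3 \right)}} = \sqrt{\left(82 + \left(\left(-1\right)^{2} - 70\right) \left(-10\right)\right) + \left(6 + 5 \left(-118\right)\right)} = \sqrt{\left(82 + \left(1 - 70\right) \left(-10\right)\right) + \left(6 - 590\right)} = \sqrt{\left(82 - -690\right) - 584} = \sqrt{\left(82 + 690\right) - 584} = \sqrt{772 - 584} = \sqrt{188} = 2 \sqrt{47}$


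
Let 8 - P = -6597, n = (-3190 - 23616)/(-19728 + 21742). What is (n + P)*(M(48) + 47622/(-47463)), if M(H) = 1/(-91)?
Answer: -745660857720/111522229 ≈ -6686.2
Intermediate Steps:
n = -13403/1007 (n = -26806/2014 = -26806*1/2014 = -13403/1007 ≈ -13.310)
P = 6605 (P = 8 - 1*(-6597) = 8 + 6597 = 6605)
M(H) = -1/91
(n + P)*(M(48) + 47622/(-47463)) = (-13403/1007 + 6605)*(-1/91 + 47622/(-47463)) = 6637832*(-1/91 + 47622*(-1/47463))/1007 = 6637832*(-1/91 - 15874/15821)/1007 = (6637832/1007)*(-112335/110747) = -745660857720/111522229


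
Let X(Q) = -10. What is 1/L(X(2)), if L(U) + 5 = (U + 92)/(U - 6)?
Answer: -8/81 ≈ -0.098765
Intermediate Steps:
L(U) = -5 + (92 + U)/(-6 + U) (L(U) = -5 + (U + 92)/(U - 6) = -5 + (92 + U)/(-6 + U))
1/L(X(2)) = 1/(2*(61 - 2*(-10))/(-6 - 10)) = 1/(2*(61 + 20)/(-16)) = 1/(2*(-1/16)*81) = 1/(-81/8) = -8/81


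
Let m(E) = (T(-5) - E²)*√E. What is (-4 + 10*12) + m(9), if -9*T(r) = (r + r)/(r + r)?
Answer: -382/3 ≈ -127.33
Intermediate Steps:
T(r) = -⅑ (T(r) = -(r + r)/(9*(r + r)) = -2*r/(9*(2*r)) = -2*r*1/(2*r)/9 = -⅑*1 = -⅑)
m(E) = √E*(-⅑ - E²) (m(E) = (-⅑ - E²)*√E = √E*(-⅑ - E²))
(-4 + 10*12) + m(9) = (-4 + 10*12) - √9*(⅑ + 9²) = (-4 + 120) - 1*3*(⅑ + 81) = 116 - 1*3*730/9 = 116 - 730/3 = -382/3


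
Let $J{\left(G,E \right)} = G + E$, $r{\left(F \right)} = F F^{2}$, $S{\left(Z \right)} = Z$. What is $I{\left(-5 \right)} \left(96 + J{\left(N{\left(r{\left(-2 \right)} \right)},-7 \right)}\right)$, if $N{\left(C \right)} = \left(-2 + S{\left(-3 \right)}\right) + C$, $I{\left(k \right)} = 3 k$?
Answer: $-1140$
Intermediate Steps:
$r{\left(F \right)} = F^{3}$
$N{\left(C \right)} = -5 + C$ ($N{\left(C \right)} = \left(-2 - 3\right) + C = -5 + C$)
$J{\left(G,E \right)} = E + G$
$I{\left(-5 \right)} \left(96 + J{\left(N{\left(r{\left(-2 \right)} \right)},-7 \right)}\right) = 3 \left(-5\right) \left(96 + \left(-7 + \left(-5 + \left(-2\right)^{3}\right)\right)\right) = - 15 \left(96 - 20\right) = \left(-15\right) 76 = -1140$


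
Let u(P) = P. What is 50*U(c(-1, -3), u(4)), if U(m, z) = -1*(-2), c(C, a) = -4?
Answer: 100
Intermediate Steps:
U(m, z) = 2
50*U(c(-1, -3), u(4)) = 50*2 = 100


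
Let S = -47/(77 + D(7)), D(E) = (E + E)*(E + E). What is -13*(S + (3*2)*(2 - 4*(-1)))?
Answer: -9781/21 ≈ -465.76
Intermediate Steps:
D(E) = 4*E² (D(E) = (2*E)*(2*E) = 4*E²)
S = -47/273 (S = -47/(77 + 4*7²) = -47/(77 + 4*49) = -47/(77 + 196) = -47/273 ≈ -0.17216)
-13*(S + (3*2)*(2 - 4*(-1))) = -13*(-47/273 + (3*2)*(2 - 4*(-1))) = -13*(-47/273 + 6*(2 + 4)) = -13*(-47/273 + 6*6) = -13*(-47/273 + 36) = -13*9781/273 = -9781/21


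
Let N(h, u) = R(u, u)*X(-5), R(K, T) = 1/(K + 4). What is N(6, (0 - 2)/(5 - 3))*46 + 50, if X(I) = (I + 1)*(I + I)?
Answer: 1990/3 ≈ 663.33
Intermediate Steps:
R(K, T) = 1/(4 + K)
X(I) = 2*I*(1 + I) (X(I) = (1 + I)*(2*I) = 2*I*(1 + I))
N(h, u) = 40/(4 + u) (N(h, u) = (2*(-5)*(1 - 5))/(4 + u) = (2*(-5)*(-4))/(4 + u) = 40/(4 + u))
N(6, (0 - 2)/(5 - 3))*46 + 50 = (40/(4 + (0 - 2)/(5 - 3)))*46 + 50 = (40/(4 - 2/2))*46 + 50 = (40/(4 - 2*½))*46 + 50 = (40/(4 - 1))*46 + 50 = (40/3)*46 + 50 = 1840/3 + 50 = 1990/3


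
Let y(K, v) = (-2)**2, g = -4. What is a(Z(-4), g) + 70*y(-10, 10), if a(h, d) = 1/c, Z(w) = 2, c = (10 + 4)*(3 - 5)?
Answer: 7839/28 ≈ 279.96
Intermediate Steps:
y(K, v) = 4
c = -28 (c = 14*(-2) = -28)
a(h, d) = -1/28 (a(h, d) = 1/(-28) = -1/28)
a(Z(-4), g) + 70*y(-10, 10) = -1/28 + 70*4 = -1/28 + 280 = 7839/28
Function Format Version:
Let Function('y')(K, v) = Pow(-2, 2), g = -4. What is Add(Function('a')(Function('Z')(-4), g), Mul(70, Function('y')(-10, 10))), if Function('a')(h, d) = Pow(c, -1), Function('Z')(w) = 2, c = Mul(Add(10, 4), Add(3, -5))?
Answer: Rational(7839, 28) ≈ 279.96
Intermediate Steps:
Function('y')(K, v) = 4
c = -28 (c = Mul(14, -2) = -28)
Function('a')(h, d) = Rational(-1, 28) (Function('a')(h, d) = Pow(-28, -1) = Rational(-1, 28))
Add(Function('a')(Function('Z')(-4), g), Mul(70, Function('y')(-10, 10))) = Add(Rational(-1, 28), Mul(70, 4)) = Add(Rational(-1, 28), 280) = Rational(7839, 28)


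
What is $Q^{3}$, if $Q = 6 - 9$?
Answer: $-27$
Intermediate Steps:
$Q = -3$
$Q^{3} = \left(-3\right)^{3} = -27$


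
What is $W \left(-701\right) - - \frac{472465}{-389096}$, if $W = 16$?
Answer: $- \frac{4364573201}{389096} \approx -11217.0$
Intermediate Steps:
$W \left(-701\right) - - \frac{472465}{-389096} = 16 \left(-701\right) - - \frac{472465}{-389096} = -11216 - \left(-472465\right) \left(- \frac{1}{389096}\right) = -11216 - \frac{472465}{389096} = - \frac{4364573201}{389096}$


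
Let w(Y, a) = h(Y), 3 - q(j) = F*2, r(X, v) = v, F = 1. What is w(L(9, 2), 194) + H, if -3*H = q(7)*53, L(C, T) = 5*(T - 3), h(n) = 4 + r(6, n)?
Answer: -56/3 ≈ -18.667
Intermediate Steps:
q(j) = 1 (q(j) = 3 - 2 = 1)
h(n) = 4 + n
L(C, T) = -15 + 5*T (L(C, T) = 5*(-3 + T) = -15 + 5*T)
w(Y, a) = 4 + Y
H = -53/3 ≈ -17.667
w(L(9, 2), 194) + H = (4 + (-15 + 5*2)) - 53/3 = (4 + (-15 + 10)) - 53/3 = (4 - 5) - 53/3 = -1 - 53/3 = -56/3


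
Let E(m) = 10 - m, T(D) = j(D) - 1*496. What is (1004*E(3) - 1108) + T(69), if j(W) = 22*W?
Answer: 6942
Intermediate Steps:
T(D) = -496 + 22*D (T(D) = 22*D - 1*496 = 22*D - 496 = -496 + 22*D)
(1004*E(3) - 1108) + T(69) = (1004*(10 - 1*3) - 1108) + (-496 + 22*69) = (1004*(10 - 3) - 1108) + (-496 + 1518) = (1004*7 - 1108) + 1022 = (7028 - 1108) + 1022 = 5920 + 1022 = 6942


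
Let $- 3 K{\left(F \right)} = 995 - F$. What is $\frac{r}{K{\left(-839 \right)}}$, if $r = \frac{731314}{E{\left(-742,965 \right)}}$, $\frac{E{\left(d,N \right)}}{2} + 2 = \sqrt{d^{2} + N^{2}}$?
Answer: $- \frac{1096971}{1358796845} - \frac{1096971 \sqrt{1481789}}{2717593690} \approx -0.49217$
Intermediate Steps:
$K{\left(F \right)} = - \frac{995}{3} + \frac{F}{3}$ ($K{\left(F \right)} = - \frac{995 - F}{3} = - \frac{995}{3} + \frac{F}{3}$)
$E{\left(d,N \right)} = -4 + 2 \sqrt{N^{2} + d^{2}}$ ($E{\left(d,N \right)} = -4 + 2 \sqrt{d^{2} + N^{2}} = -4 + 2 \sqrt{N^{2} + d^{2}}$)
$r = \frac{731314}{-4 + 2 \sqrt{1481789}}$ ($r = \frac{731314}{-4 + 2 \sqrt{965^{2} + \left(-742\right)^{2}}} = \frac{731314}{-4 + 2 \sqrt{931225 + 550564}} = \frac{731314}{-4 + 2 \sqrt{1481789}} \approx 300.88$)
$\frac{r}{K{\left(-839 \right)}} = \frac{\frac{731314}{1481785} + \frac{365657 \sqrt{1481789}}{1481785}}{- \frac{995}{3} + \frac{1}{3} \left(-839\right)} = \frac{\frac{731314}{1481785} + \frac{365657 \sqrt{1481789}}{1481785}}{- \frac{995}{3} - \frac{839}{3}} = \frac{\frac{731314}{1481785} + \frac{365657 \sqrt{1481789}}{1481785}}{- \frac{1834}{3}} = \left(\frac{731314}{1481785} + \frac{365657 \sqrt{1481789}}{1481785}\right) \left(- \frac{3}{1834}\right) = - \frac{1096971}{1358796845} - \frac{1096971 \sqrt{1481789}}{2717593690}$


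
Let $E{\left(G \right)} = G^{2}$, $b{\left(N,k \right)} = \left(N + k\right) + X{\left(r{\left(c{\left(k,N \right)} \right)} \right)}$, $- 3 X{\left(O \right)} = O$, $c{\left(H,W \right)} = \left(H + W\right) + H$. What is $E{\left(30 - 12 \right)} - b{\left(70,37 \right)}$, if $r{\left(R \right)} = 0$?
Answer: $217$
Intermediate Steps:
$c{\left(H,W \right)} = W + 2 H$
$X{\left(O \right)} = - \frac{O}{3}$
$b{\left(N,k \right)} = N + k$ ($b{\left(N,k \right)} = \left(N + k\right) - 0 = \left(N + k\right) + 0 = N + k$)
$E{\left(30 - 12 \right)} - b{\left(70,37 \right)} = \left(30 - 12\right)^{2} - \left(70 + 37\right) = \left(30 - 12\right)^{2} - 107 = 18^{2} - 107 = 324 - 107 = 217$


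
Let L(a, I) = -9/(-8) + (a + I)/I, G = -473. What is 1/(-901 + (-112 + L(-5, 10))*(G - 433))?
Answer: 4/396395 ≈ 1.0091e-5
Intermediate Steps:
L(a, I) = 9/8 + (I + a)/I (L(a, I) = -9*(-1/8) + (I + a)/I = 9/8 + (I + a)/I)
1/(-901 + (-112 + L(-5, 10))*(G - 433)) = 1/(-901 + (-112 + (17/8 - 5/10))*(-473 - 433)) = 1/(-901 + (-112 + (17/8 - 5*1/10))*(-906)) = 1/(-901 + (-112 + (17/8 - 1/2))*(-906)) = 1/(-901 + (-112 + 13/8)*(-906)) = 1/(-901 - 883/8*(-906)) = 1/(-901 + 399999/4) = 1/(396395/4) = 4/396395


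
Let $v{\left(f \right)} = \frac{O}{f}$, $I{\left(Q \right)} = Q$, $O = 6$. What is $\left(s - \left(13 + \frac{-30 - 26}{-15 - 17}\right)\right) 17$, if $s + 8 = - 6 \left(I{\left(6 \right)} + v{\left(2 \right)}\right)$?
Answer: $- \frac{5219}{4} \approx -1304.8$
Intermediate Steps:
$v{\left(f \right)} = \frac{6}{f}$
$s = -62$ ($s = -8 - 6 \left(6 + \frac{6}{2}\right) = -8 - 6 \left(6 + 6 \cdot \frac{1}{2}\right) = -8 - 6 \left(6 + 3\right) = -8 - 54 = -62$)
$\left(s - \left(13 + \frac{-30 - 26}{-15 - 17}\right)\right) 17 = \left(-62 - \left(13 + \frac{-30 - 26}{-15 - 17}\right)\right) 17 = \left(-62 - \left(13 - \frac{56}{-32}\right)\right) 17 = \left(-62 - \left(13 - - \frac{7}{4}\right)\right) 17 = \left(-62 - \frac{59}{4}\right) 17 = \left(- \frac{307}{4}\right) 17 = - \frac{5219}{4}$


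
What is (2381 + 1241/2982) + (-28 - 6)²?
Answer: 10548575/2982 ≈ 3537.4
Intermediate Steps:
(2381 + 1241/2982) + (-28 - 6)² = (2381 + 1241*(1/2982)) + (-34)² = (2381 + 1241/2982) + 1156 = 7101383/2982 + 1156 = 10548575/2982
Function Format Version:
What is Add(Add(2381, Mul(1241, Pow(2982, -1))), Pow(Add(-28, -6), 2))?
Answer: Rational(10548575, 2982) ≈ 3537.4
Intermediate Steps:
Add(Add(2381, Mul(1241, Pow(2982, -1))), Pow(Add(-28, -6), 2)) = Add(Add(2381, Mul(1241, Rational(1, 2982))), Pow(-34, 2)) = Add(Add(2381, Rational(1241, 2982)), 1156) = Add(Rational(7101383, 2982), 1156) = Rational(10548575, 2982)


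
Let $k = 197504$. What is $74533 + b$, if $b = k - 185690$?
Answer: $86347$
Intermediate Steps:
$b = 11814$ ($b = 197504 - 185690 = 11814$)
$74533 + b = 74533 + 11814 = 86347$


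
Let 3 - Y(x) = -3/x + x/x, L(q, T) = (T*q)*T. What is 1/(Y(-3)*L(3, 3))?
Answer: 1/27 ≈ 0.037037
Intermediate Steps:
L(q, T) = q*T²
Y(x) = 2 + 3/x (Y(x) = 3 - (-3/x + x/x) = 3 - (-3/x + 1) = 3 - (1 - 3/x) = 3 + (-1 + 3/x) = 2 + 3/x)
1/(Y(-3)*L(3, 3)) = 1/((2 + 3/(-3))*(3*3²)) = 1/((2 + 3*(-⅓))*(3*9)) = 1/((2 - 1)*27) = 1/(1*27) = 1/27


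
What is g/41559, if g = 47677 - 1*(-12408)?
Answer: 60085/41559 ≈ 1.4458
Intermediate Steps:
g = 60085 (g = 47677 + 12408 = 60085)
g/41559 = 60085/41559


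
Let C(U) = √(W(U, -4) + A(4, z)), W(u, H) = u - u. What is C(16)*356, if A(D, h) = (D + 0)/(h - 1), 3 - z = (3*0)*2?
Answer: 356*√2 ≈ 503.46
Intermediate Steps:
z = 3 (z = 3 - 3*0*2 = 3 - 0*2 = 3 - 1*0 = 3 + 0 = 3)
W(u, H) = 0
A(D, h) = D/(-1 + h)
C(U) = √2 (C(U) = √(0 + 4/(-1 + 3)) = √(0 + 4/2) = √(0 + 4*(½)) = √(0 + 2) = √2)
C(16)*356 = √2*356 = 356*√2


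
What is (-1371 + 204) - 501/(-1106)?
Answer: -1290201/1106 ≈ -1166.5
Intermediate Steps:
(-1371 + 204) - 501/(-1106) = -1167 - 501*(-1/1106) = -1167 + 501/1106 = -1290201/1106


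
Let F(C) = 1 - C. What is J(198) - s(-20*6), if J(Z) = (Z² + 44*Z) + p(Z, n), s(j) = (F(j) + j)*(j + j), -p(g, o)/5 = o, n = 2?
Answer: 48146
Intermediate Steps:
p(g, o) = -5*o
s(j) = 2*j (s(j) = ((1 - j) + j)*(j + j) = 1*(2*j) = 2*j)
J(Z) = -10 + Z² + 44*Z (J(Z) = (Z² + 44*Z) - 5*2 = (Z² + 44*Z) - 10 = -10 + Z² + 44*Z)
J(198) - s(-20*6) = (-10 + 198² + 44*198) - 2*(-20*6) = (-10 + 39204 + 8712) - 2*(-120) = 47906 - 1*(-240) = 47906 + 240 = 48146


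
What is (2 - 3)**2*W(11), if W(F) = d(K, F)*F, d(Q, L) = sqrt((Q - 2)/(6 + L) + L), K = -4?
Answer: 11*sqrt(3077)/17 ≈ 35.893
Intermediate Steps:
d(Q, L) = sqrt(L + (-2 + Q)/(6 + L)) (d(Q, L) = sqrt((-2 + Q)/(6 + L) + L) = sqrt(L + (-2 + Q)/(6 + L)))
W(F) = F*sqrt((-6 + F*(6 + F))/(6 + F)) (W(F) = sqrt((-2 - 4 + F*(6 + F))/(6 + F))*F = sqrt((-6 + F*(6 + F))/(6 + F))*F = F*sqrt((-6 + F*(6 + F))/(6 + F)))
(2 - 3)**2*W(11) = (2 - 3)**2*(11*sqrt((-6 + 11*(6 + 11))/(6 + 11))) = (-1)**2*(11*sqrt((-6 + 11*17)/17)) = 1*(11*sqrt((-6 + 187)/17)) = 1*(11*sqrt((1/17)*181)) = 1*(11*sqrt(181/17)) = 1*(11*(sqrt(3077)/17)) = 1*(11*sqrt(3077)/17) = 11*sqrt(3077)/17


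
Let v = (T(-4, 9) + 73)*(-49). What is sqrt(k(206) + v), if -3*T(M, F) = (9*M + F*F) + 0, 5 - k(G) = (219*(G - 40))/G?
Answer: 2*I*sqrt(7992491)/103 ≈ 54.895*I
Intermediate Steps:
k(G) = 5 - (-8760 + 219*G)/G (k(G) = 5 - 219*(G - 40)/G = 5 - 219*(-40 + G)/G = 5 - (-8760 + 219*G)/G)
T(M, F) = -3*M - F**2/3 (T(M, F) = -((9*M + F*F) + 0)/3 = -((9*M + F**2) + 0)/3 = -((F**2 + 9*M) + 0)/3 = -(F**2 + 9*M)/3 = -3*M - F**2/3)
v = -2842 (v = ((-3*(-4) - 1/3*9**2) + 73)*(-49) = ((12 - 1/3*81) + 73)*(-49) = ((12 - 27) + 73)*(-49) = (-15 + 73)*(-49) = 58*(-49) = -2842)
sqrt(k(206) + v) = sqrt((-214 + 8760/206) - 2842) = sqrt((-214 + 8760*(1/206)) - 2842) = sqrt((-214 + 4380/103) - 2842) = sqrt(-17662/103 - 2842) = sqrt(-310388/103) = 2*I*sqrt(7992491)/103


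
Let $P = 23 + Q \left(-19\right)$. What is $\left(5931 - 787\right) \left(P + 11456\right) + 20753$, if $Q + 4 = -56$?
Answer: $64932889$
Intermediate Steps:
$Q = -60$ ($Q = -4 - 56 = -60$)
$P = 1163$ ($P = 23 - -1140 = 23 + 1140 = 1163$)
$\left(5931 - 787\right) \left(P + 11456\right) + 20753 = \left(5931 - 787\right) \left(1163 + 11456\right) + 20753 = 5144 \cdot 12619 + 20753 = 64912136 + 20753 = 64932889$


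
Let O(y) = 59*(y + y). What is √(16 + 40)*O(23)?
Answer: 5428*√14 ≈ 20310.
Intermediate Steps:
O(y) = 118*y (O(y) = 59*(2*y) = 118*y)
√(16 + 40)*O(23) = √(16 + 40)*(118*23) = √56*2714 = (2*√14)*2714 = 5428*√14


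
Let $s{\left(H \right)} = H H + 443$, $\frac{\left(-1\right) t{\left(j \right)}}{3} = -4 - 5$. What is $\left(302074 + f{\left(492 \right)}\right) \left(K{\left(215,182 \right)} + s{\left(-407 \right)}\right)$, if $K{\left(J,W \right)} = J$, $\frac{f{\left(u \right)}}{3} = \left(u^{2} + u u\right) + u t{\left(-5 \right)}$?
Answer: $298406313170$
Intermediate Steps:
$t{\left(j \right)} = 27$ ($t{\left(j \right)} = - 3 \left(-4 - 5\right) = \left(-3\right) \left(-9\right) = 27$)
$s{\left(H \right)} = 443 + H^{2}$ ($s{\left(H \right)} = H^{2} + 443 = 443 + H^{2}$)
$f{\left(u \right)} = 6 u^{2} + 81 u$ ($f{\left(u \right)} = 3 \left(\left(u^{2} + u u\right) + u 27\right) = 3 \left(\left(u^{2} + u^{2}\right) + 27 u\right) = 3 \left(2 u^{2} + 27 u\right) = 6 u^{2} + 81 u$)
$\left(302074 + f{\left(492 \right)}\right) \left(K{\left(215,182 \right)} + s{\left(-407 \right)}\right) = \left(302074 + 3 \cdot 492 \left(27 + 2 \cdot 492\right)\right) \left(215 + \left(443 + \left(-407\right)^{2}\right)\right) = \left(302074 + 3 \cdot 492 \left(27 + 984\right)\right) \left(215 + \left(443 + 165649\right)\right) = \left(302074 + 3 \cdot 492 \cdot 1011\right) \left(215 + 166092\right) = \left(302074 + 1492236\right) 166307 = 1794310 \cdot 166307 = 298406313170$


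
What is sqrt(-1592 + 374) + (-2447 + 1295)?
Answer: -1152 + I*sqrt(1218) ≈ -1152.0 + 34.9*I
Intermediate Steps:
sqrt(-1592 + 374) + (-2447 + 1295) = sqrt(-1218) - 1152 = I*sqrt(1218) - 1152 = -1152 + I*sqrt(1218)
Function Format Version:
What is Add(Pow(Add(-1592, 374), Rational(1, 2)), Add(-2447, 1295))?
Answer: Add(-1152, Mul(I, Pow(1218, Rational(1, 2)))) ≈ Add(-1152.0, Mul(34.900, I))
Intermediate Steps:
Add(Pow(Add(-1592, 374), Rational(1, 2)), Add(-2447, 1295)) = Add(Pow(-1218, Rational(1, 2)), -1152) = Add(Mul(I, Pow(1218, Rational(1, 2))), -1152) = Add(-1152, Mul(I, Pow(1218, Rational(1, 2))))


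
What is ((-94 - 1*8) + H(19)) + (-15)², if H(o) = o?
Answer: 142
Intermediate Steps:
((-94 - 1*8) + H(19)) + (-15)² = ((-94 - 1*8) + 19) + (-15)² = ((-94 - 8) + 19) + 225 = (-102 + 19) + 225 = -83 + 225 = 142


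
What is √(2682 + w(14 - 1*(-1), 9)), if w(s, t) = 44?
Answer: √2726 ≈ 52.211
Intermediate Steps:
√(2682 + w(14 - 1*(-1), 9)) = √(2682 + 44) = √2726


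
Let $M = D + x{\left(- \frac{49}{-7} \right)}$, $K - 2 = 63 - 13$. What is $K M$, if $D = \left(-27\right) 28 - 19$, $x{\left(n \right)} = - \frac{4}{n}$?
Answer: $- \frac{282308}{7} \approx -40330.0$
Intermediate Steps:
$D = -775$ ($D = -756 - 19 = -775$)
$K = 52$ ($K = 2 + \left(63 - 13\right) = 2 + 50 = 52$)
$M = - \frac{5429}{7}$ ($M = -775 - \frac{4}{\left(-49\right) \frac{1}{-7}} = -775 - \frac{4}{\left(-49\right) \left(- \frac{1}{7}\right)} = -775 - \frac{4}{7} = - \frac{5429}{7} \approx -775.57$)
$K M = 52 \left(- \frac{5429}{7}\right) = - \frac{282308}{7}$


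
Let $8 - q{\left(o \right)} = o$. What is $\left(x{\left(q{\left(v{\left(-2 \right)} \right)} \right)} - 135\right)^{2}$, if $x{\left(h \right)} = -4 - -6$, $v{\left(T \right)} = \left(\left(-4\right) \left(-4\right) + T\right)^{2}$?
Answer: $17689$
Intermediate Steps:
$v{\left(T \right)} = \left(16 + T\right)^{2}$
$q{\left(o \right)} = 8 - o$
$x{\left(h \right)} = 2$ ($x{\left(h \right)} = -4 + 6 = 2$)
$\left(x{\left(q{\left(v{\left(-2 \right)} \right)} \right)} - 135\right)^{2} = \left(2 - 135\right)^{2} = \left(-133\right)^{2} = 17689$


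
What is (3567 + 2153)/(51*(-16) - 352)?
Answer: -715/146 ≈ -4.8973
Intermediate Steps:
(3567 + 2153)/(51*(-16) - 352) = 5720/(-816 - 352) = 5720/(-1168) = 5720*(-1/1168) = -715/146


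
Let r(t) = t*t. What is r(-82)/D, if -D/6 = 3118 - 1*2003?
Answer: -3362/3345 ≈ -1.0051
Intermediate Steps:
r(t) = t²
D = -6690 (D = -6*(3118 - 1*2003) = -6*(3118 - 2003) = -6*1115 = -6690)
r(-82)/D = (-82)²/(-6690) = 6724*(-1/6690) = -3362/3345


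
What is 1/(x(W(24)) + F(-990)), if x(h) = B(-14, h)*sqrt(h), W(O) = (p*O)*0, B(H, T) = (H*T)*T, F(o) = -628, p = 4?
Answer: -1/628 ≈ -0.0015924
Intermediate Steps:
B(H, T) = H*T**2
W(O) = 0 (W(O) = (4*O)*0 = 0)
x(h) = -14*h**(5/2) (x(h) = (-14*h**2)*sqrt(h) = -14*h**(5/2))
1/(x(W(24)) + F(-990)) = 1/(-14*0**(5/2) - 628) = 1/(-14*0 - 628) = 1/(0 - 628) = 1/(-628) = -1/628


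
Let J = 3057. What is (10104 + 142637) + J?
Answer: 155798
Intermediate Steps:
(10104 + 142637) + J = (10104 + 142637) + 3057 = 152741 + 3057 = 155798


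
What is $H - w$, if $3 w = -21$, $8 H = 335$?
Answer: $\frac{391}{8} \approx 48.875$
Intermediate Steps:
$H = \frac{335}{8}$ ($H = \frac{1}{8} \cdot 335 = \frac{335}{8} \approx 41.875$)
$w = -7$ ($w = \frac{1}{3} \left(-21\right) = -7$)
$H - w = \frac{335}{8} - -7 = \frac{335}{8} + 7 = \frac{391}{8}$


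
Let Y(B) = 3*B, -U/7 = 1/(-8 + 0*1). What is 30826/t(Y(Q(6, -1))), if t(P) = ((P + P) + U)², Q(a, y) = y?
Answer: 1972864/1681 ≈ 1173.6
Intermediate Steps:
U = 7/8 (U = -7/(-8 + 0*1) = -7/(-8 + 0) = -7/(-8) = -7*(-⅛) = 7/8 ≈ 0.87500)
t(P) = (7/8 + 2*P)² (t(P) = ((P + P) + 7/8)² = (2*P + 7/8)² = (7/8 + 2*P)²)
30826/t(Y(Q(6, -1))) = 30826/(((7 + 16*(3*(-1)))²/64)) = 30826/(((7 + 16*(-3))²/64)) = 30826/(((7 - 48)²/64)) = 30826/(((1/64)*(-41)²)) = 30826/(((1/64)*1681)) = 30826/(1681/64) = 30826*(64/1681) = 1972864/1681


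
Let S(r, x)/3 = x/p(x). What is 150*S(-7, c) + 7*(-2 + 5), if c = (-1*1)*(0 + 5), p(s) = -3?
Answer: 771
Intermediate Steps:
c = -5 (c = -1*5 = -5)
S(r, x) = -x (S(r, x) = 3*(x/(-3)) = 3*(x*(-1/3)) = 3*(-x/3) = -x)
150*S(-7, c) + 7*(-2 + 5) = 150*(-1*(-5)) + 7*(-2 + 5) = 150*5 + 7*3 = 750 + 21 = 771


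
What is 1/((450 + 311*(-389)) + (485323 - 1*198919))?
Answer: 1/165875 ≈ 6.0286e-6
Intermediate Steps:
1/((450 + 311*(-389)) + (485323 - 1*198919)) = 1/((450 - 120979) + (485323 - 198919)) = 1/(-120529 + 286404) = 1/165875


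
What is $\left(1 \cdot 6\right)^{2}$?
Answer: $36$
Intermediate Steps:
$\left(1 \cdot 6\right)^{2} = 6^{2} = 36$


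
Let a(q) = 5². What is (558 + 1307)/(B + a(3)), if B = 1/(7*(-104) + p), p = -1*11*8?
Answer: 1521840/20399 ≈ 74.604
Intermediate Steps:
p = -88 (p = -11*8 = -88)
a(q) = 25
B = -1/816 (B = 1/(7*(-104) - 88) = 1/(-728 - 88) = 1/(-816) = -1/816 ≈ -0.0012255)
(558 + 1307)/(B + a(3)) = (558 + 1307)/(-1/816 + 25) = 1865/(20399/816) = (816/20399)*1865 = 1521840/20399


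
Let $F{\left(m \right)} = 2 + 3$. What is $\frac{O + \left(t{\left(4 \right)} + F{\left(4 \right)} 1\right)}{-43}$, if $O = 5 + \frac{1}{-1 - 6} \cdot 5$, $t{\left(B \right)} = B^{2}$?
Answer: $- \frac{177}{301} \approx -0.58804$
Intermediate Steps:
$F{\left(m \right)} = 5$
$O = \frac{30}{7}$ ($O = 5 + \frac{1}{-7} \cdot 5 = 5 - \frac{5}{7} = \frac{30}{7} \approx 4.2857$)
$\frac{O + \left(t{\left(4 \right)} + F{\left(4 \right)} 1\right)}{-43} = \frac{\frac{30}{7} + \left(4^{2} + 5 \cdot 1\right)}{-43} = - \frac{\frac{30}{7} + \left(16 + 5\right)}{43} = - \frac{\frac{30}{7} + 21}{43} = \left(- \frac{1}{43}\right) \frac{177}{7} = - \frac{177}{301}$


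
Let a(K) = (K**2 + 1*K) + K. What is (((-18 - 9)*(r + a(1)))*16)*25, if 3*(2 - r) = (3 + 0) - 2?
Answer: -50400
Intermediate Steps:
a(K) = K**2 + 2*K (a(K) = (K**2 + K) + K = (K + K**2) + K = K**2 + 2*K)
r = 5/3 (r = 2 - ((3 + 0) - 2)/3 = 2 - (3 - 2)/3 = 2 - 1/3*1 = 2 - 1/3 = 5/3 ≈ 1.6667)
(((-18 - 9)*(r + a(1)))*16)*25 = (((-18 - 9)*(5/3 + 1*(2 + 1)))*16)*25 = (-27*(5/3 + 1*3)*16)*25 = (-27*(5/3 + 3)*16)*25 = (-27*14/3*16)*25 = -126*16*25 = -2016*25 = -50400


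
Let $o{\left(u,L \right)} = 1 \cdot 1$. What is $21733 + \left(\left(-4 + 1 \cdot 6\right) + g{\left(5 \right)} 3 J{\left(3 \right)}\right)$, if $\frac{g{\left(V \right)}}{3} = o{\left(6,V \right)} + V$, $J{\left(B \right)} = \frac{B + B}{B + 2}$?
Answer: $\frac{108999}{5} \approx 21800.0$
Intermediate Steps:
$o{\left(u,L \right)} = 1$
$J{\left(B \right)} = \frac{2 B}{2 + B}$
$g{\left(V \right)} = 3 + 3 V$ ($g{\left(V \right)} = 3 \left(1 + V\right) = 3 + 3 V$)
$21733 + \left(\left(-4 + 1 \cdot 6\right) + g{\left(5 \right)} 3 J{\left(3 \right)}\right) = 21733 + \left(\left(-4 + 1 \cdot 6\right) + \left(3 + 3 \cdot 5\right) 3 \cdot 2 \cdot 3 \frac{1}{2 + 3}\right) = 21733 + \left(\left(-4 + 6\right) + \left(3 + 15\right) 3 \cdot 2 \cdot 3 \cdot \frac{1}{5}\right) = 21733 + \left(2 + 18 \cdot 3 \cdot 2 \cdot 3 \cdot \frac{1}{5}\right) = 21733 + \left(2 + 18 \cdot 3 \cdot \frac{6}{5}\right) = 21733 + \left(2 + 18 \cdot \frac{18}{5}\right) = 21733 + \left(2 + \frac{324}{5}\right) = 21733 + \frac{334}{5} = \frac{108999}{5}$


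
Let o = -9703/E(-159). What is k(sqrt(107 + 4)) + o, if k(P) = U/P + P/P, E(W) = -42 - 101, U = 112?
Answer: 9846/143 + 112*sqrt(111)/111 ≈ 79.484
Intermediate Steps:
E(W) = -143
k(P) = 1 + 112/P (k(P) = 112/P + P/P = 112/P + 1 = 1 + 112/P)
o = 9703/143 (o = -9703/(-143) = -9703*(-1/143) = 9703/143 ≈ 67.853)
k(sqrt(107 + 4)) + o = (112 + sqrt(107 + 4))/(sqrt(107 + 4)) + 9703/143 = (112 + sqrt(111))/(sqrt(111)) + 9703/143 = (sqrt(111)/111)*(112 + sqrt(111)) + 9703/143 = sqrt(111)*(112 + sqrt(111))/111 + 9703/143 = 9703/143 + sqrt(111)*(112 + sqrt(111))/111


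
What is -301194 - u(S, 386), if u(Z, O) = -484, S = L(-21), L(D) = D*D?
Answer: -300710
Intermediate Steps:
L(D) = D²
S = 441 (S = (-21)² = 441)
-301194 - u(S, 386) = -301194 - 1*(-484) = -301194 + 484 = -300710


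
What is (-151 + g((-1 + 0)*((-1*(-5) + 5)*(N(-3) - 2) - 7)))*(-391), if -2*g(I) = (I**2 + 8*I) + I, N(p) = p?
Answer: 794512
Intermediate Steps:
g(I) = -9*I/2 - I**2/2 (g(I) = -((I**2 + 8*I) + I)/2 = -(I**2 + 9*I)/2 = -9*I/2 - I**2/2)
(-151 + g((-1 + 0)*((-1*(-5) + 5)*(N(-3) - 2) - 7)))*(-391) = (-151 - (-1 + 0)*((-1*(-5) + 5)*(-3 - 2) - 7)*(9 + (-1 + 0)*((-1*(-5) + 5)*(-3 - 2) - 7))/2)*(-391) = (-151 - (-((5 + 5)*(-5) - 7))*(9 - ((5 + 5)*(-5) - 7))/2)*(-391) = (-151 - (-(10*(-5) - 7))*(9 - (10*(-5) - 7))/2)*(-391) = (-151 - (-(-50 - 7))*(9 - (-50 - 7))/2)*(-391) = (-151 - (-1*(-57))*(9 - 1*(-57))/2)*(-391) = (-151 - 1/2*57*(9 + 57))*(-391) = (-151 - 1/2*57*66)*(-391) = (-151 - 1881)*(-391) = -2032*(-391) = 794512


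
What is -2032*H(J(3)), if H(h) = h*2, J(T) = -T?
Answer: 12192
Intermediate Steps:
H(h) = 2*h
-2032*H(J(3)) = -4064*(-1*3) = -4064*(-3) = -2032*(-6) = 12192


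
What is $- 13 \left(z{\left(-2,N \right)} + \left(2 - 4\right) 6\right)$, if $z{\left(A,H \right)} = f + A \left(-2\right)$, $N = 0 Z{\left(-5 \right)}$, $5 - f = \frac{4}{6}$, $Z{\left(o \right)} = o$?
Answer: $\frac{143}{3} \approx 47.667$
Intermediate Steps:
$f = \frac{13}{3}$ ($f = 5 - \frac{4}{6} = 5 - 4 \cdot \frac{1}{6} = 5 - \frac{2}{3} = \frac{13}{3} \approx 4.3333$)
$N = 0$ ($N = 0 \left(-5\right) = 0$)
$z{\left(A,H \right)} = \frac{13}{3} - 2 A$ ($z{\left(A,H \right)} = \frac{13}{3} + A \left(-2\right) = \frac{13}{3} - 2 A$)
$- 13 \left(z{\left(-2,N \right)} + \left(2 - 4\right) 6\right) = - 13 \left(\left(\frac{13}{3} - -4\right) + \left(2 - 4\right) 6\right) = - 13 \left(\left(\frac{13}{3} + 4\right) - 12\right) = - 13 \left(\frac{25}{3} - 12\right) = \left(-13\right) \left(- \frac{11}{3}\right) = \frac{143}{3}$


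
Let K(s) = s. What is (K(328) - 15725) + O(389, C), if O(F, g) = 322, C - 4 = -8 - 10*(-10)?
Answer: -15075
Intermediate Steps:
C = 96 (C = 4 + (-8 - 10*(-10)) = 4 + (-8 + 100) = 4 + 92 = 96)
(K(328) - 15725) + O(389, C) = (328 - 15725) + 322 = -15397 + 322 = -15075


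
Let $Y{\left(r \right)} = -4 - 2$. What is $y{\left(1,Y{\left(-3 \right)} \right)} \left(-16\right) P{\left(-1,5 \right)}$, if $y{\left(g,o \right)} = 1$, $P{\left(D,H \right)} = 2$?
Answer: $-32$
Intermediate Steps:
$Y{\left(r \right)} = -6$ ($Y{\left(r \right)} = -4 - 2 = -6$)
$y{\left(1,Y{\left(-3 \right)} \right)} \left(-16\right) P{\left(-1,5 \right)} = 1 \left(-16\right) 2 = \left(-16\right) 2 = -32$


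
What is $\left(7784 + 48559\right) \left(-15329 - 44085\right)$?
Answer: $-3347563002$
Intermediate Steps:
$\left(7784 + 48559\right) \left(-15329 - 44085\right) = 56343 \left(-59414\right) = -3347563002$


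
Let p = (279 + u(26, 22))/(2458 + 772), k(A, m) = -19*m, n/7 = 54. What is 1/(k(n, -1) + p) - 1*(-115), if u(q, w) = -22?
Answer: 7090335/61627 ≈ 115.05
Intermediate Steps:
n = 378 (n = 7*54 = 378)
p = 257/3230 (p = (279 - 22)/(2458 + 772) = 257/3230 ≈ 0.079567)
1/(k(n, -1) + p) - 1*(-115) = 1/(-19*(-1) + 257/3230) - 1*(-115) = 1/(19 + 257/3230) + 115 = 1/(61627/3230) + 115 = 3230/61627 + 115 = 7090335/61627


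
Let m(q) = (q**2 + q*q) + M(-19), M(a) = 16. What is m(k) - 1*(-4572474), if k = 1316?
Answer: 8036202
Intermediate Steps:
m(q) = 16 + 2*q**2 (m(q) = (q**2 + q*q) + 16 = (q**2 + q**2) + 16 = 2*q**2 + 16 = 16 + 2*q**2)
m(k) - 1*(-4572474) = (16 + 2*1316**2) - 1*(-4572474) = (16 + 2*1731856) + 4572474 = (16 + 3463712) + 4572474 = 3463728 + 4572474 = 8036202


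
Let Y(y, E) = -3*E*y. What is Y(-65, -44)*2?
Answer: -17160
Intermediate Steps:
Y(y, E) = -3*E*y
Y(-65, -44)*2 = -3*(-44)*(-65)*2 = -8580*2 = -17160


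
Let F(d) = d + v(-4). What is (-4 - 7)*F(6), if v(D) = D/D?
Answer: -77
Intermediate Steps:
v(D) = 1
F(d) = 1 + d (F(d) = d + 1 = 1 + d)
(-4 - 7)*F(6) = (-4 - 7)*(1 + 6) = -11*7 = -77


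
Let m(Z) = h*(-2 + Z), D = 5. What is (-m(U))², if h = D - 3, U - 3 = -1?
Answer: 0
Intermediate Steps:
U = 2 (U = 3 - 1 = 2)
h = 2 (h = 5 - 3 = 2)
m(Z) = -4 + 2*Z (m(Z) = 2*(-2 + Z) = -4 + 2*Z)
(-m(U))² = (-(-4 + 2*2))² = (-(-4 + 4))² = (-1*0)² = 0² = 0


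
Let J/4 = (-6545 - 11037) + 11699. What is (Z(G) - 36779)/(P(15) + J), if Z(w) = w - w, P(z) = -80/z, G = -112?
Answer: 110337/70612 ≈ 1.5626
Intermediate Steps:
J = -23532 (J = 4*((-6545 - 11037) + 11699) = 4*(-17582 + 11699) = 4*(-5883) = -23532)
Z(w) = 0
(Z(G) - 36779)/(P(15) + J) = (0 - 36779)/(-80/15 - 23532) = -36779/(-80*1/15 - 23532) = -36779/(-16/3 - 23532) = -36779/(-70612/3) = -36779*(-3/70612) = 110337/70612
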